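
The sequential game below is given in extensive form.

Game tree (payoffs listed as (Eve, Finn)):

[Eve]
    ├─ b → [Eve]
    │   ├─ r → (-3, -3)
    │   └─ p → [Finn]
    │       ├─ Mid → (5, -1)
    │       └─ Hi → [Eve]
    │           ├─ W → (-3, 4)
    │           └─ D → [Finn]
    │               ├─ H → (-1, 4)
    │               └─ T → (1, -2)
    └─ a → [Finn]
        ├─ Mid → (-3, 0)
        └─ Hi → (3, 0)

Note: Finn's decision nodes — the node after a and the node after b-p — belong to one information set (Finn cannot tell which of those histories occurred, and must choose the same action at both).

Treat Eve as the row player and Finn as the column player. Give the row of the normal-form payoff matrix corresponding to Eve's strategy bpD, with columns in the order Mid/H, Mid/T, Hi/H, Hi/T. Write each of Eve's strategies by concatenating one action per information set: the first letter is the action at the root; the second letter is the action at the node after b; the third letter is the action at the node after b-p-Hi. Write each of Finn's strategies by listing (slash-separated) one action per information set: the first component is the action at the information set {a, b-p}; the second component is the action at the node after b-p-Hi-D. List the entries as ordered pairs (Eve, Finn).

(5,-1) (5,-1) (-1,4) (1,-2)

vs Mid/H: Eve plays b → Eve plays p at [b] → Finn plays Mid at [b-p] → (5, -1)
vs Mid/T: Eve plays b → Eve plays p at [b] → Finn plays Mid at [b-p] → (5, -1)
vs Hi/H: Eve plays b → Eve plays p at [b] → Finn plays Hi at [b-p] → Eve plays D at [b-p-Hi] → Finn plays H at [b-p-Hi-D] → (-1, 4)
vs Hi/T: Eve plays b → Eve plays p at [b] → Finn plays Hi at [b-p] → Eve plays D at [b-p-Hi] → Finn plays T at [b-p-Hi-D] → (1, -2)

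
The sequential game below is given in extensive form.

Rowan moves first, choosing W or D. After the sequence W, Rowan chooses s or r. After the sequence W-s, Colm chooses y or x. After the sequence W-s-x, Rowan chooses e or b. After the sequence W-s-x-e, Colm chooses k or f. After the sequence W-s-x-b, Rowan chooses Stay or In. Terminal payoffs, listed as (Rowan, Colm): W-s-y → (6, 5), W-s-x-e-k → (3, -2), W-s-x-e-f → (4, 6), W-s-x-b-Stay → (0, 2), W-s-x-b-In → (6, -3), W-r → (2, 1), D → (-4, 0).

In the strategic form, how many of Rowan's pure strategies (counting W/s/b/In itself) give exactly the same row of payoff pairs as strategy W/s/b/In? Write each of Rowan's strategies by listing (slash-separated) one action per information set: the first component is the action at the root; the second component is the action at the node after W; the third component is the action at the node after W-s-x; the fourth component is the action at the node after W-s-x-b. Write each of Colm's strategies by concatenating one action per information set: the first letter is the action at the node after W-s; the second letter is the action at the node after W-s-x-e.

Row for W/s/b/In (columns yk, yf, xk, xf): (6,5) (6,5) (6,-3) (6,-3).
Every one of Rowan's information sets is on the play path for some reply by Colm when Rowan follows W/s/b/In.
Changing the action at any of them therefore changes at least one column, so only W/s/b/In itself gives this row.

1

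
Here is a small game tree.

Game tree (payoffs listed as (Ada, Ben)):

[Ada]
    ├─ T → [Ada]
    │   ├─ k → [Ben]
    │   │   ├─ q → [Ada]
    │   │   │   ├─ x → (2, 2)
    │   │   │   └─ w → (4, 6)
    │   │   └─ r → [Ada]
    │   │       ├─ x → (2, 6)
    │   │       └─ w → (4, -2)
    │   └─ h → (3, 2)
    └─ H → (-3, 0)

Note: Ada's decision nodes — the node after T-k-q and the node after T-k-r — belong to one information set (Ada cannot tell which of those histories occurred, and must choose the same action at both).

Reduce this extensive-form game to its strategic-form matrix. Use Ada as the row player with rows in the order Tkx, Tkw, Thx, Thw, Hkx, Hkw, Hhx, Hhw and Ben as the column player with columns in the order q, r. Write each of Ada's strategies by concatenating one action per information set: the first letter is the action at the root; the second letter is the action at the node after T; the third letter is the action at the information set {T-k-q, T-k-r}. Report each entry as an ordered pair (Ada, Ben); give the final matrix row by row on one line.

Tkx: (2,2) (2,6) | Tkw: (4,6) (4,-2) | Thx: (3,2) (3,2) | Thw: (3,2) (3,2) | Hkx: (-3,0) (-3,0) | Hkw: (-3,0) (-3,0) | Hhx: (-3,0) (-3,0) | Hhw: (-3,0) (-3,0)

Row Tkx: q→(2,2), r→(2,6)
Row Tkw: q→(4,6), r→(4,-2)
Row Thx: q→(3,2), r→(3,2)
Row Thw: q→(3,2), r→(3,2)
Row Hkx: q→(-3,0), r→(-3,0)
Row Hkw: q→(-3,0), r→(-3,0)
Row Hhx: q→(-3,0), r→(-3,0)
Row Hhw: q→(-3,0), r→(-3,0)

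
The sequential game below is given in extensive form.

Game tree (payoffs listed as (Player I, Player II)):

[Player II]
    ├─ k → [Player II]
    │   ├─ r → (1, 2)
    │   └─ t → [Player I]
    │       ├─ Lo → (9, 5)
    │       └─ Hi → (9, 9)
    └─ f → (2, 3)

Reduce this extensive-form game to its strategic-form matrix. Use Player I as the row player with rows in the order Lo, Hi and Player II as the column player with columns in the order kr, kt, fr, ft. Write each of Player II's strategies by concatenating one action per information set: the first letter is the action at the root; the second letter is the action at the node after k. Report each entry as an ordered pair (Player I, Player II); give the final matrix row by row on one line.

Lo: (1,2) (9,5) (2,3) (2,3) | Hi: (1,2) (9,9) (2,3) (2,3)

Row Lo: kr→(1,2), kt→(9,5), fr→(2,3), ft→(2,3)
Row Hi: kr→(1,2), kt→(9,9), fr→(2,3), ft→(2,3)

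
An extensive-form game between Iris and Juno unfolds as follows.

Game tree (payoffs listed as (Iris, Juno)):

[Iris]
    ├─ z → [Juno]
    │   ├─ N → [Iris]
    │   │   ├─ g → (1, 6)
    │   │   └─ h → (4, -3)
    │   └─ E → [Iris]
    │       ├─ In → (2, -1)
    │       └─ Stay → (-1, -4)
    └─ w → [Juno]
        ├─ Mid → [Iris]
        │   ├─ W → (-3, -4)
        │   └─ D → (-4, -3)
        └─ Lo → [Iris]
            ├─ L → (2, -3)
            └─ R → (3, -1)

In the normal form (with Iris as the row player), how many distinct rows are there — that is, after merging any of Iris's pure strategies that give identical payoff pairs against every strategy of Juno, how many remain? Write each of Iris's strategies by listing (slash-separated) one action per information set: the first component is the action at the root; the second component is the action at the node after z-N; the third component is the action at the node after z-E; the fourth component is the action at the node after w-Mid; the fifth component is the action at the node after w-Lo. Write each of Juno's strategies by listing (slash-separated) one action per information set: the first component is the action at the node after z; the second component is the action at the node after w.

Iris has 32 pure strategies: z/g/In/W/L, z/g/In/W/R, z/g/In/D/L, z/g/In/D/R, z/g/Stay/W/L, z/g/Stay/W/R, z/g/Stay/D/L, z/g/Stay/D/R, z/h/In/W/L, z/h/In/W/R, z/h/In/D/L, z/h/In/D/R, z/h/Stay/W/L, z/h/Stay/W/R, z/h/Stay/D/L, z/h/Stay/D/R, w/g/In/W/L, w/g/In/W/R, w/g/In/D/L, w/g/In/D/R, w/g/Stay/W/L, w/g/Stay/W/R, w/g/Stay/D/L, w/g/Stay/D/R, w/h/In/W/L, w/h/In/W/R, w/h/In/D/L, w/h/In/D/R, w/h/Stay/W/L, w/h/Stay/W/R, w/h/Stay/D/L, w/h/Stay/D/R. Columns: N/Mid, N/Lo, E/Mid, E/Lo.
{z/g/In/W/L, z/g/In/W/R, z/g/In/D/L, z/g/In/D/R} → row (1,6) (1,6) (2,-1) (2,-1)
{z/g/Stay/W/L, z/g/Stay/W/R, z/g/Stay/D/L, z/g/Stay/D/R} → row (1,6) (1,6) (-1,-4) (-1,-4)
{z/h/In/W/L, z/h/In/W/R, z/h/In/D/L, z/h/In/D/R} → row (4,-3) (4,-3) (2,-1) (2,-1)
{z/h/Stay/W/L, z/h/Stay/W/R, z/h/Stay/D/L, z/h/Stay/D/R} → row (4,-3) (4,-3) (-1,-4) (-1,-4)
{w/g/In/W/L, w/g/Stay/W/L, w/h/In/W/L, w/h/Stay/W/L} → row (-3,-4) (2,-3) (-3,-4) (2,-3)
{w/g/In/W/R, w/g/Stay/W/R, w/h/In/W/R, w/h/Stay/W/R} → row (-3,-4) (3,-1) (-3,-4) (3,-1)
{w/g/In/D/L, w/g/Stay/D/L, w/h/In/D/L, w/h/Stay/D/L} → row (-4,-3) (2,-3) (-4,-3) (2,-3)
{w/g/In/D/R, w/g/Stay/D/R, w/h/In/D/R, w/h/Stay/D/R} → row (-4,-3) (3,-1) (-4,-3) (3,-1)
That's 8 distinct rows out of 32 strategies.

8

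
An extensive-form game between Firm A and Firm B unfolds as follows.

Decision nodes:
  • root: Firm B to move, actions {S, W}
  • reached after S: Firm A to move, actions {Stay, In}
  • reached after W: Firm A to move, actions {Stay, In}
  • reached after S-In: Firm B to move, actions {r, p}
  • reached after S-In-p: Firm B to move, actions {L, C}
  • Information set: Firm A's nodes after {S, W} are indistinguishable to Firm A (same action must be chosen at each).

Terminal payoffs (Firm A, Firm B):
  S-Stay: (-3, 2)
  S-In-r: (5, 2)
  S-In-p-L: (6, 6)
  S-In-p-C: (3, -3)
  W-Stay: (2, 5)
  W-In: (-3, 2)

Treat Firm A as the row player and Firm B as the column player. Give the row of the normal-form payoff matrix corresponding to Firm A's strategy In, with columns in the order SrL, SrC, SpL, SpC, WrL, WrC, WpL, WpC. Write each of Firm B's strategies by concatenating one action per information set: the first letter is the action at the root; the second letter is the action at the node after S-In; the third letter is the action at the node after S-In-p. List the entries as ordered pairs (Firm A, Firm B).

vs SrL: Firm B plays S → Firm A plays In at [S] → Firm B plays r at [S-In] → (5, 2)
vs SrC: Firm B plays S → Firm A plays In at [S] → Firm B plays r at [S-In] → (5, 2)
vs SpL: Firm B plays S → Firm A plays In at [S] → Firm B plays p at [S-In] → Firm B plays L at [S-In-p] → (6, 6)
vs SpC: Firm B plays S → Firm A plays In at [S] → Firm B plays p at [S-In] → Firm B plays C at [S-In-p] → (3, -3)
vs WrL: Firm B plays W → Firm A plays In at [W] → (-3, 2)
vs WrC: Firm B plays W → Firm A plays In at [W] → (-3, 2)
vs WpL: Firm B plays W → Firm A plays In at [W] → (-3, 2)
vs WpC: Firm B plays W → Firm A plays In at [W] → (-3, 2)

(5,2) (5,2) (6,6) (3,-3) (-3,2) (-3,2) (-3,2) (-3,2)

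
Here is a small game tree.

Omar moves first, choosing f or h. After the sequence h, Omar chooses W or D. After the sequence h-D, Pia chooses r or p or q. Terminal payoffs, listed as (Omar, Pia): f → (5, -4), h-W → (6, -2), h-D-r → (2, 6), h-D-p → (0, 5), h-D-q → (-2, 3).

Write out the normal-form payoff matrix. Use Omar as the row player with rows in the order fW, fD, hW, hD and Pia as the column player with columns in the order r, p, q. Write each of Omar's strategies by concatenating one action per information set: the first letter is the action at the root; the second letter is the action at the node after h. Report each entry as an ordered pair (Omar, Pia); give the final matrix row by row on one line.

Row fW: r→(5,-4), p→(5,-4), q→(5,-4)
Row fD: r→(5,-4), p→(5,-4), q→(5,-4)
Row hW: r→(6,-2), p→(6,-2), q→(6,-2)
Row hD: r→(2,6), p→(0,5), q→(-2,3)

fW: (5,-4) (5,-4) (5,-4) | fD: (5,-4) (5,-4) (5,-4) | hW: (6,-2) (6,-2) (6,-2) | hD: (2,6) (0,5) (-2,3)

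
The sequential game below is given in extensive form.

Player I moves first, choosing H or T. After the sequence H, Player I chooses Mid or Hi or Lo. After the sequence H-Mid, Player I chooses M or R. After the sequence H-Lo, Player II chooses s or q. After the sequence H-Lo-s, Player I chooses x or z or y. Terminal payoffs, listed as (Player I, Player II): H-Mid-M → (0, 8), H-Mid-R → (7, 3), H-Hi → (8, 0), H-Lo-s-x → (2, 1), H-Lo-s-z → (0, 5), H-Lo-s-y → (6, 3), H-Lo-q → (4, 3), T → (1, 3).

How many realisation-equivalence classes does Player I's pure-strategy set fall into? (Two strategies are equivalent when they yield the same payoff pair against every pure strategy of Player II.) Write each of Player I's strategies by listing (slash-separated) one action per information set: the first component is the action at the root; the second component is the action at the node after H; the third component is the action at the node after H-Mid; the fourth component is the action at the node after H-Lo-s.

Player I has 36 pure strategies: H/Mid/M/x, H/Mid/M/z, H/Mid/M/y, H/Mid/R/x, H/Mid/R/z, H/Mid/R/y, H/Hi/M/x, H/Hi/M/z, H/Hi/M/y, H/Hi/R/x, H/Hi/R/z, H/Hi/R/y, H/Lo/M/x, H/Lo/M/z, H/Lo/M/y, H/Lo/R/x, H/Lo/R/z, H/Lo/R/y, T/Mid/M/x, T/Mid/M/z, T/Mid/M/y, T/Mid/R/x, T/Mid/R/z, T/Mid/R/y, T/Hi/M/x, T/Hi/M/z, T/Hi/M/y, T/Hi/R/x, T/Hi/R/z, T/Hi/R/y, T/Lo/M/x, T/Lo/M/z, T/Lo/M/y, T/Lo/R/x, T/Lo/R/z, T/Lo/R/y. Columns: s, q.
{H/Mid/M/x, H/Mid/M/z, H/Mid/M/y} → row (0,8) (0,8)
{H/Mid/R/x, H/Mid/R/z, H/Mid/R/y} → row (7,3) (7,3)
{H/Hi/M/x, H/Hi/M/z, H/Hi/M/y, H/Hi/R/x, H/Hi/R/z, H/Hi/R/y} → row (8,0) (8,0)
{H/Lo/M/x, H/Lo/R/x} → row (2,1) (4,3)
{H/Lo/M/z, H/Lo/R/z} → row (0,5) (4,3)
{H/Lo/M/y, H/Lo/R/y} → row (6,3) (4,3)
{T/Mid/M/x, T/Mid/M/z, T/Mid/M/y, T/Mid/R/x, T/Mid/R/z, T/Mid/R/y, T/Hi/M/x, T/Hi/M/z, T/Hi/M/y, T/Hi/R/x, T/Hi/R/z, T/Hi/R/y, T/Lo/M/x, T/Lo/M/z, T/Lo/M/y, T/Lo/R/x, T/Lo/R/z, T/Lo/R/y} → row (1,3) (1,3)
That's 7 distinct rows out of 36 strategies.

7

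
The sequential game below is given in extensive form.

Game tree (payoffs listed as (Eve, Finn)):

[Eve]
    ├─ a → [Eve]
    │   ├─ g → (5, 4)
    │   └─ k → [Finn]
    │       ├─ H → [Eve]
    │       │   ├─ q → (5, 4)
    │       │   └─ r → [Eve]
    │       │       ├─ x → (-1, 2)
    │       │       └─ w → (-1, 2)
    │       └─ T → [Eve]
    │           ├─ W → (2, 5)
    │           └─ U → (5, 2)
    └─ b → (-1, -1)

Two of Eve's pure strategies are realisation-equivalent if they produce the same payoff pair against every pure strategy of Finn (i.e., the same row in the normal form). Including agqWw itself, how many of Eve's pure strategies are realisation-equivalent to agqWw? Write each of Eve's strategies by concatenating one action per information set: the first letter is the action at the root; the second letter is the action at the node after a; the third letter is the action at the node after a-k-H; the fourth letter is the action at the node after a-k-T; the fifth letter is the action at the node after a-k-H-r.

8

Row for agqWw (columns H, T): (5,4) (5,4).
Under agqWw, Eve's choice at the node after a-k-H and at the node after a-k-T and at the node after a-k-H-r can never be reached regardless of what Finn does, so varying those choices leaves every outcome unchanged.
Holding the reachable choices fixed and varying the unreachable ones freely already gives 2 × 2 × 2 = 8 equivalent strategies.
No other strategy reproduces this row, so those 8 are the full class: agqWx, agqWw, agqUx, agqUw, agrWx, agrWw, agrUx, agrUw.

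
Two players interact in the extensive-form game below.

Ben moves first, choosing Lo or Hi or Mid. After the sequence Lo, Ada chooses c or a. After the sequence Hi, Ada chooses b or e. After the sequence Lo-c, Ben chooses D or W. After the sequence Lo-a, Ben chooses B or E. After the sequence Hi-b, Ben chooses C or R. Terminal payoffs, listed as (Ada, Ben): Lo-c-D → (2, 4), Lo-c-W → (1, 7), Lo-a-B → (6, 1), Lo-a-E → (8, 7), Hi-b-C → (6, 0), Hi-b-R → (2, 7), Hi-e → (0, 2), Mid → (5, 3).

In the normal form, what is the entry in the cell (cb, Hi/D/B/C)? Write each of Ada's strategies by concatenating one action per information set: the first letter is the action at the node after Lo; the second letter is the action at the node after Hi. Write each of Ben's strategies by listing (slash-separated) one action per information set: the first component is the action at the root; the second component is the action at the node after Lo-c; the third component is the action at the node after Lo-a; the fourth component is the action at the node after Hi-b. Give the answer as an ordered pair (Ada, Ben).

Trace the play path from the root:
  Ben plays Hi
  Ada plays b at [Hi]
  Ben plays C at [Hi-b]
→ terminal payoff (6, 0).
(Ada's choice at the node after Lo is never reached on this path, so it doesn't affect the outcome.)

(6, 0)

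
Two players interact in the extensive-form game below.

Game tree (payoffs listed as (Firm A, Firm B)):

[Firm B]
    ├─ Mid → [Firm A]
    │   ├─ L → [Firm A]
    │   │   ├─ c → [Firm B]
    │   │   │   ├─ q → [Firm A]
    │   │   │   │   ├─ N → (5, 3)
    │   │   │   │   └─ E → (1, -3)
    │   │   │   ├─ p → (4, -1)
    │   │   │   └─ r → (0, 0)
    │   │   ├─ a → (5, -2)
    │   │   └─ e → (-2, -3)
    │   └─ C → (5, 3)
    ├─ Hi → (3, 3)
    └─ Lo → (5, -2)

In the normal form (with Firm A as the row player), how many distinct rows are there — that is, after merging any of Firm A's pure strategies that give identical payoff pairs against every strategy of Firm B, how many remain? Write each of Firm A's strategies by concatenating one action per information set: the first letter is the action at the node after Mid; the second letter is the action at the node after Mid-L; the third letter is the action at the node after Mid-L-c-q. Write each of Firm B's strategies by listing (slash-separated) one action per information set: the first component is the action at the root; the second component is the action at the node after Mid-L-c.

Firm A has 12 pure strategies: LcN, LcE, LaN, LaE, LeN, LeE, CcN, CcE, CaN, CaE, CeN, CeE. Columns: Mid/q, Mid/p, Mid/r, Hi/q, Hi/p, Hi/r, Lo/q, Lo/p, Lo/r.
{LcN} → row (5,3) (4,-1) (0,0) (3,3) (3,3) (3,3) (5,-2) (5,-2) (5,-2)
{LcE} → row (1,-3) (4,-1) (0,0) (3,3) (3,3) (3,3) (5,-2) (5,-2) (5,-2)
{LaN, LaE} → row (5,-2) (5,-2) (5,-2) (3,3) (3,3) (3,3) (5,-2) (5,-2) (5,-2)
{LeN, LeE} → row (-2,-3) (-2,-3) (-2,-3) (3,3) (3,3) (3,3) (5,-2) (5,-2) (5,-2)
{CcN, CcE, CaN, CaE, CeN, CeE} → row (5,3) (5,3) (5,3) (3,3) (3,3) (3,3) (5,-2) (5,-2) (5,-2)
That's 5 distinct rows out of 12 strategies.

5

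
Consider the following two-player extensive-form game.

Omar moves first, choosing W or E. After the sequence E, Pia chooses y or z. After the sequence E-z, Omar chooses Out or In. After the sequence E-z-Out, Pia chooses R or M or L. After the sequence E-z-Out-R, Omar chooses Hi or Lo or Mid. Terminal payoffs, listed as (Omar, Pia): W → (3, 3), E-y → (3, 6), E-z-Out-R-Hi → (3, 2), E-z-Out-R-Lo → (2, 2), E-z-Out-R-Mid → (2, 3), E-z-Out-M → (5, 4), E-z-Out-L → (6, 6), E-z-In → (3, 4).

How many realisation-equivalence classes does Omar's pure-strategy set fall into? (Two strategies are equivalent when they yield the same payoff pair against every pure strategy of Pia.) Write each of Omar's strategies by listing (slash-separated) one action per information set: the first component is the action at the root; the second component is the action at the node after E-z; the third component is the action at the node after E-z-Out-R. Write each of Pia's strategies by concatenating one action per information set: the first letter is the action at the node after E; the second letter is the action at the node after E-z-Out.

5

Omar has 12 pure strategies: W/Out/Hi, W/Out/Lo, W/Out/Mid, W/In/Hi, W/In/Lo, W/In/Mid, E/Out/Hi, E/Out/Lo, E/Out/Mid, E/In/Hi, E/In/Lo, E/In/Mid. Columns: yR, yM, yL, zR, zM, zL.
{W/Out/Hi, W/Out/Lo, W/Out/Mid, W/In/Hi, W/In/Lo, W/In/Mid} → row (3,3) (3,3) (3,3) (3,3) (3,3) (3,3)
{E/Out/Hi} → row (3,6) (3,6) (3,6) (3,2) (5,4) (6,6)
{E/Out/Lo} → row (3,6) (3,6) (3,6) (2,2) (5,4) (6,6)
{E/Out/Mid} → row (3,6) (3,6) (3,6) (2,3) (5,4) (6,6)
{E/In/Hi, E/In/Lo, E/In/Mid} → row (3,6) (3,6) (3,6) (3,4) (3,4) (3,4)
That's 5 distinct rows out of 12 strategies.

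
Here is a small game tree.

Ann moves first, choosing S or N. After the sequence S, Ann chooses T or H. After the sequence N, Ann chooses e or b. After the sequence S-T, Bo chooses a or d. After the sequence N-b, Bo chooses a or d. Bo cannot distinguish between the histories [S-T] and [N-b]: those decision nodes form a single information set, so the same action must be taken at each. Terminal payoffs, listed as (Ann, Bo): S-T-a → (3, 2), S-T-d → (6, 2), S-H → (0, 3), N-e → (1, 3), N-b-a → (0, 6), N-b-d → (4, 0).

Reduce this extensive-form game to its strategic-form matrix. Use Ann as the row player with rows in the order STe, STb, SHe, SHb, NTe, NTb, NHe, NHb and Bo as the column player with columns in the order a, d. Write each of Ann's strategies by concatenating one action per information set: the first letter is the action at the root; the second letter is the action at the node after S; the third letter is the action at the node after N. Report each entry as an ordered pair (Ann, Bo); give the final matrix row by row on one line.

Row STe: a→(3,2), d→(6,2)
Row STb: a→(3,2), d→(6,2)
Row SHe: a→(0,3), d→(0,3)
Row SHb: a→(0,3), d→(0,3)
Row NTe: a→(1,3), d→(1,3)
Row NTb: a→(0,6), d→(4,0)
Row NHe: a→(1,3), d→(1,3)
Row NHb: a→(0,6), d→(4,0)

STe: (3,2) (6,2) | STb: (3,2) (6,2) | SHe: (0,3) (0,3) | SHb: (0,3) (0,3) | NTe: (1,3) (1,3) | NTb: (0,6) (4,0) | NHe: (1,3) (1,3) | NHb: (0,6) (4,0)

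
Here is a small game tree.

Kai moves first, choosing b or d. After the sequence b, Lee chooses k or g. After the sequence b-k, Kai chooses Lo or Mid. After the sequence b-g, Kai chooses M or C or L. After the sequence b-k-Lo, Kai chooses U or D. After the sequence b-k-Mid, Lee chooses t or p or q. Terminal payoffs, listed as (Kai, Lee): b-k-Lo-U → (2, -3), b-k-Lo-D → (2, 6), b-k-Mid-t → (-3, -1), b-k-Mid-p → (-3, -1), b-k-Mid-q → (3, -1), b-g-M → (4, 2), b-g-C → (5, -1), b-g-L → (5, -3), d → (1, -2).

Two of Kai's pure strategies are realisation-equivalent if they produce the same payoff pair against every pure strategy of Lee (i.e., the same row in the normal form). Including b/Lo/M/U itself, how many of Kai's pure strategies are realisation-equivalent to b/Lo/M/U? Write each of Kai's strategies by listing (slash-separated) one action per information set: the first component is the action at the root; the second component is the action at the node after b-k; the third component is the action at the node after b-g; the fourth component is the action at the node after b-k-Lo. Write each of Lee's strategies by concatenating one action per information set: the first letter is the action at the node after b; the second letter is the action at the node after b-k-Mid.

Row for b/Lo/M/U (columns kt, kp, kq, gt, gp, gq): (2,-3) (2,-3) (2,-3) (4,2) (4,2) (4,2).
Every one of Kai's information sets is on the play path for some reply by Lee when Kai follows b/Lo/M/U.
Changing the action at any of them therefore changes at least one column, so only b/Lo/M/U itself gives this row.

1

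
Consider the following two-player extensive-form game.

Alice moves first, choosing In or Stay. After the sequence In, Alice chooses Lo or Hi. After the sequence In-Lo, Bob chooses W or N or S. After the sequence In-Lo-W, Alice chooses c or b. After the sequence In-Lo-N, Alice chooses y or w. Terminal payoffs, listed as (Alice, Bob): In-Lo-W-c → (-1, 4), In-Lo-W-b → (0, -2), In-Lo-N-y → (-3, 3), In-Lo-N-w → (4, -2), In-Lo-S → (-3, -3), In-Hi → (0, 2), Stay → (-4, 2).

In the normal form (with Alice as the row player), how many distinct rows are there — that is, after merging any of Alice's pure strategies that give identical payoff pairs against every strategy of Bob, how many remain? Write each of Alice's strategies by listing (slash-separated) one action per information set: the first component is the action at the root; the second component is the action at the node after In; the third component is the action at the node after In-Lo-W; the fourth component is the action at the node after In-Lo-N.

6

Alice has 16 pure strategies: In/Lo/c/y, In/Lo/c/w, In/Lo/b/y, In/Lo/b/w, In/Hi/c/y, In/Hi/c/w, In/Hi/b/y, In/Hi/b/w, Stay/Lo/c/y, Stay/Lo/c/w, Stay/Lo/b/y, Stay/Lo/b/w, Stay/Hi/c/y, Stay/Hi/c/w, Stay/Hi/b/y, Stay/Hi/b/w. Columns: W, N, S.
{In/Lo/c/y} → row (-1,4) (-3,3) (-3,-3)
{In/Lo/c/w} → row (-1,4) (4,-2) (-3,-3)
{In/Lo/b/y} → row (0,-2) (-3,3) (-3,-3)
{In/Lo/b/w} → row (0,-2) (4,-2) (-3,-3)
{In/Hi/c/y, In/Hi/c/w, In/Hi/b/y, In/Hi/b/w} → row (0,2) (0,2) (0,2)
{Stay/Lo/c/y, Stay/Lo/c/w, Stay/Lo/b/y, Stay/Lo/b/w, Stay/Hi/c/y, Stay/Hi/c/w, Stay/Hi/b/y, Stay/Hi/b/w} → row (-4,2) (-4,2) (-4,2)
That's 6 distinct rows out of 16 strategies.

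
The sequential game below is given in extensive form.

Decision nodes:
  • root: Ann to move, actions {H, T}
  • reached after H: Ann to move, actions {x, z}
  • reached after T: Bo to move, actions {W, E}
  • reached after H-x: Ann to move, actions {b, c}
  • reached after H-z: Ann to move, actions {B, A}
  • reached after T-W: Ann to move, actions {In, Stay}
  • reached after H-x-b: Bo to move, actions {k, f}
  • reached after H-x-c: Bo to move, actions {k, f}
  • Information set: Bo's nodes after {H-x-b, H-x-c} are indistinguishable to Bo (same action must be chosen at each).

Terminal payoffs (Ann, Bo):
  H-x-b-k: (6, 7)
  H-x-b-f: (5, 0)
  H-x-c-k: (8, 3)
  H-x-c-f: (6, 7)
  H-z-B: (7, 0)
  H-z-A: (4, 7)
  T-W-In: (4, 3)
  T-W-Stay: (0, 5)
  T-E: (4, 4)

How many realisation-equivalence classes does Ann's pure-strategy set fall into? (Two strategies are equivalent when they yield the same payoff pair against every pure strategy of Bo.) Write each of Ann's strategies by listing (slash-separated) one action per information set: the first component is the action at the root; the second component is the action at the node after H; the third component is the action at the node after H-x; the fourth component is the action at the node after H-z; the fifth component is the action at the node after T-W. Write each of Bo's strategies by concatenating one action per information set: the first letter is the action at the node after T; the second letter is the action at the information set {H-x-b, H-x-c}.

Ann has 32 pure strategies: H/x/b/B/In, H/x/b/B/Stay, H/x/b/A/In, H/x/b/A/Stay, H/x/c/B/In, H/x/c/B/Stay, H/x/c/A/In, H/x/c/A/Stay, H/z/b/B/In, H/z/b/B/Stay, H/z/b/A/In, H/z/b/A/Stay, H/z/c/B/In, H/z/c/B/Stay, H/z/c/A/In, H/z/c/A/Stay, T/x/b/B/In, T/x/b/B/Stay, T/x/b/A/In, T/x/b/A/Stay, T/x/c/B/In, T/x/c/B/Stay, T/x/c/A/In, T/x/c/A/Stay, T/z/b/B/In, T/z/b/B/Stay, T/z/b/A/In, T/z/b/A/Stay, T/z/c/B/In, T/z/c/B/Stay, T/z/c/A/In, T/z/c/A/Stay. Columns: Wk, Wf, Ek, Ef.
{H/x/b/B/In, H/x/b/B/Stay, H/x/b/A/In, H/x/b/A/Stay} → row (6,7) (5,0) (6,7) (5,0)
{H/x/c/B/In, H/x/c/B/Stay, H/x/c/A/In, H/x/c/A/Stay} → row (8,3) (6,7) (8,3) (6,7)
{H/z/b/B/In, H/z/b/B/Stay, H/z/c/B/In, H/z/c/B/Stay} → row (7,0) (7,0) (7,0) (7,0)
{H/z/b/A/In, H/z/b/A/Stay, H/z/c/A/In, H/z/c/A/Stay} → row (4,7) (4,7) (4,7) (4,7)
{T/x/b/B/In, T/x/b/A/In, T/x/c/B/In, T/x/c/A/In, T/z/b/B/In, T/z/b/A/In, T/z/c/B/In, T/z/c/A/In} → row (4,3) (4,3) (4,4) (4,4)
{T/x/b/B/Stay, T/x/b/A/Stay, T/x/c/B/Stay, T/x/c/A/Stay, T/z/b/B/Stay, T/z/b/A/Stay, T/z/c/B/Stay, T/z/c/A/Stay} → row (0,5) (0,5) (4,4) (4,4)
That's 6 distinct rows out of 32 strategies.

6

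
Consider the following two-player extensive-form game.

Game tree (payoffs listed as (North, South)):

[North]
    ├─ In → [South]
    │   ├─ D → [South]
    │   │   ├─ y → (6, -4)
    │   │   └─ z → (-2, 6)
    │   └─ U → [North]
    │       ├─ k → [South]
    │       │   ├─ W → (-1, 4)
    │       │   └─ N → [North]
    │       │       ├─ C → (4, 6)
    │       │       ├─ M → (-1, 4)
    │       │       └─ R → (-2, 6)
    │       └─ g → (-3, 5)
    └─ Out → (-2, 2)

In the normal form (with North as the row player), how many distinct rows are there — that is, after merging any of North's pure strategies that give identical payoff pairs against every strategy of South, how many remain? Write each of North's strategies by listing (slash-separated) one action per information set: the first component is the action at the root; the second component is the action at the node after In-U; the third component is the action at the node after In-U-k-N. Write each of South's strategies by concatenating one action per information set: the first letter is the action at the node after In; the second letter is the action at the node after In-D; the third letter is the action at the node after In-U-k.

5

North has 12 pure strategies: In/k/C, In/k/M, In/k/R, In/g/C, In/g/M, In/g/R, Out/k/C, Out/k/M, Out/k/R, Out/g/C, Out/g/M, Out/g/R. Columns: DyW, DyN, DzW, DzN, UyW, UyN, UzW, UzN.
{In/k/C} → row (6,-4) (6,-4) (-2,6) (-2,6) (-1,4) (4,6) (-1,4) (4,6)
{In/k/M} → row (6,-4) (6,-4) (-2,6) (-2,6) (-1,4) (-1,4) (-1,4) (-1,4)
{In/k/R} → row (6,-4) (6,-4) (-2,6) (-2,6) (-1,4) (-2,6) (-1,4) (-2,6)
{In/g/C, In/g/M, In/g/R} → row (6,-4) (6,-4) (-2,6) (-2,6) (-3,5) (-3,5) (-3,5) (-3,5)
{Out/k/C, Out/k/M, Out/k/R, Out/g/C, Out/g/M, Out/g/R} → row (-2,2) (-2,2) (-2,2) (-2,2) (-2,2) (-2,2) (-2,2) (-2,2)
That's 5 distinct rows out of 12 strategies.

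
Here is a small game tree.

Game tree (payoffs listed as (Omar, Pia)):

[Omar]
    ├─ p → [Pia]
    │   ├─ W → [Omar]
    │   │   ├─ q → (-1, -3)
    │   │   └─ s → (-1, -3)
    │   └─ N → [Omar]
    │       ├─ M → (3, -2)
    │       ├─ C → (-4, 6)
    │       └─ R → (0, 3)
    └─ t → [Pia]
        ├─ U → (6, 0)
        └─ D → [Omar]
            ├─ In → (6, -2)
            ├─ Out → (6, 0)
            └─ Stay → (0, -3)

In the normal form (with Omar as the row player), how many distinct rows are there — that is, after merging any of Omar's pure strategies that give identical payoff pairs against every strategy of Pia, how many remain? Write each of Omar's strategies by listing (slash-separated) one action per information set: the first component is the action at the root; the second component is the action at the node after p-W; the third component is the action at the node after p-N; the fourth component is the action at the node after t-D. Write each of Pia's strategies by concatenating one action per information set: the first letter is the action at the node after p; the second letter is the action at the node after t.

6

Omar has 36 pure strategies: p/q/M/In, p/q/M/Out, p/q/M/Stay, p/q/C/In, p/q/C/Out, p/q/C/Stay, p/q/R/In, p/q/R/Out, p/q/R/Stay, p/s/M/In, p/s/M/Out, p/s/M/Stay, p/s/C/In, p/s/C/Out, p/s/C/Stay, p/s/R/In, p/s/R/Out, p/s/R/Stay, t/q/M/In, t/q/M/Out, t/q/M/Stay, t/q/C/In, t/q/C/Out, t/q/C/Stay, t/q/R/In, t/q/R/Out, t/q/R/Stay, t/s/M/In, t/s/M/Out, t/s/M/Stay, t/s/C/In, t/s/C/Out, t/s/C/Stay, t/s/R/In, t/s/R/Out, t/s/R/Stay. Columns: WU, WD, NU, ND.
{p/q/M/In, p/q/M/Out, p/q/M/Stay, p/s/M/In, p/s/M/Out, p/s/M/Stay} → row (-1,-3) (-1,-3) (3,-2) (3,-2)
{p/q/C/In, p/q/C/Out, p/q/C/Stay, p/s/C/In, p/s/C/Out, p/s/C/Stay} → row (-1,-3) (-1,-3) (-4,6) (-4,6)
{p/q/R/In, p/q/R/Out, p/q/R/Stay, p/s/R/In, p/s/R/Out, p/s/R/Stay} → row (-1,-3) (-1,-3) (0,3) (0,3)
{t/q/M/In, t/q/C/In, t/q/R/In, t/s/M/In, t/s/C/In, t/s/R/In} → row (6,0) (6,-2) (6,0) (6,-2)
{t/q/M/Out, t/q/C/Out, t/q/R/Out, t/s/M/Out, t/s/C/Out, t/s/R/Out} → row (6,0) (6,0) (6,0) (6,0)
{t/q/M/Stay, t/q/C/Stay, t/q/R/Stay, t/s/M/Stay, t/s/C/Stay, t/s/R/Stay} → row (6,0) (0,-3) (6,0) (0,-3)
That's 6 distinct rows out of 36 strategies.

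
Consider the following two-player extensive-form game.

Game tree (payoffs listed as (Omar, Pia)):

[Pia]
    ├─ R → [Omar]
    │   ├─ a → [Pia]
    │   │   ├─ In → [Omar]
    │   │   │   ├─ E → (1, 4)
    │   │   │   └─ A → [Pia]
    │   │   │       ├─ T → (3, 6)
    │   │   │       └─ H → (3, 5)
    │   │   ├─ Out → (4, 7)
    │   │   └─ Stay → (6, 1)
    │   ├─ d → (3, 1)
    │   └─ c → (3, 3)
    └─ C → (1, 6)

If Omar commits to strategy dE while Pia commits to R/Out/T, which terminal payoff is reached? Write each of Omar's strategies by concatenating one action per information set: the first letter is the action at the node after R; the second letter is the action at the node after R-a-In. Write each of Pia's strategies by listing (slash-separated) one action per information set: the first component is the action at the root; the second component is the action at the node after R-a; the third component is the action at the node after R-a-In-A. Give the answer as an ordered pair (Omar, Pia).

(3, 1)

Trace the play path from the root:
  Pia plays R
  Omar plays d at [R]
→ terminal payoff (3, 1).
(Omar's choice at the node after R-a-In is never reached on this path, so it doesn't affect the outcome.)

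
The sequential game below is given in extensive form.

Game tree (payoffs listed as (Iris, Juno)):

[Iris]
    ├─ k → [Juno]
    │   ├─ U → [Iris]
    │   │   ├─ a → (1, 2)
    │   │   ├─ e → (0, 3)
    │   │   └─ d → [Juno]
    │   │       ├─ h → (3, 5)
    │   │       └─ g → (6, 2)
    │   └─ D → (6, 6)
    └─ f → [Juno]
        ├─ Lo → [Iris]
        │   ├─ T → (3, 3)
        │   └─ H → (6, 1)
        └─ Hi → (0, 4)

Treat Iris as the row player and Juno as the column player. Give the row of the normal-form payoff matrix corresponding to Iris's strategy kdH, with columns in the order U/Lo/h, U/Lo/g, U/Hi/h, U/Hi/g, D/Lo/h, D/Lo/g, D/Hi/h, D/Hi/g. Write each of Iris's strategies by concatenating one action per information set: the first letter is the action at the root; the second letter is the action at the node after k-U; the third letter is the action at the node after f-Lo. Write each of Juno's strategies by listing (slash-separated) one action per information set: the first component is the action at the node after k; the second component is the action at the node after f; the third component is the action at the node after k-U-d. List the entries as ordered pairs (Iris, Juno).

(3,5) (6,2) (3,5) (6,2) (6,6) (6,6) (6,6) (6,6)

vs U/Lo/h: Iris plays k → Juno plays U at [k] → Iris plays d at [k-U] → Juno plays h at [k-U-d] → (3, 5)
vs U/Lo/g: Iris plays k → Juno plays U at [k] → Iris plays d at [k-U] → Juno plays g at [k-U-d] → (6, 2)
vs U/Hi/h: Iris plays k → Juno plays U at [k] → Iris plays d at [k-U] → Juno plays h at [k-U-d] → (3, 5)
vs U/Hi/g: Iris plays k → Juno plays U at [k] → Iris plays d at [k-U] → Juno plays g at [k-U-d] → (6, 2)
vs D/Lo/h: Iris plays k → Juno plays D at [k] → (6, 6)
vs D/Lo/g: Iris plays k → Juno plays D at [k] → (6, 6)
vs D/Hi/h: Iris plays k → Juno plays D at [k] → (6, 6)
vs D/Hi/g: Iris plays k → Juno plays D at [k] → (6, 6)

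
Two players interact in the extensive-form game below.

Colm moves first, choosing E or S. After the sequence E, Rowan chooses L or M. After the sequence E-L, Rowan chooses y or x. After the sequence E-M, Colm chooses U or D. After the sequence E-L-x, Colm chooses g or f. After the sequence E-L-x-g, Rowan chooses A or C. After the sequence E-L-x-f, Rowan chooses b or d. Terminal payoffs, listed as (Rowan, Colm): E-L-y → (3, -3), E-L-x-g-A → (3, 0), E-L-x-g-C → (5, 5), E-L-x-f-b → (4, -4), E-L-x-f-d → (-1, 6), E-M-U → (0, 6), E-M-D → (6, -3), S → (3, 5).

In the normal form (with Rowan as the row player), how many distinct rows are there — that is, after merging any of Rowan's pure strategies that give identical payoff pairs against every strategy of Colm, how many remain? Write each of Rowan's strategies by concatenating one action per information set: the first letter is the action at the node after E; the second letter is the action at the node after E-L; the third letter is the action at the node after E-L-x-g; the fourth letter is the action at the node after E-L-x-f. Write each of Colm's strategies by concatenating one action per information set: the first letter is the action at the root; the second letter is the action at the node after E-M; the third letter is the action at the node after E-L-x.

Rowan has 16 pure strategies: LyAb, LyAd, LyCb, LyCd, LxAb, LxAd, LxCb, LxCd, MyAb, MyAd, MyCb, MyCd, MxAb, MxAd, MxCb, MxCd. Columns: EUg, EUf, EDg, EDf, SUg, SUf, SDg, SDf.
{LyAb, LyAd, LyCb, LyCd} → row (3,-3) (3,-3) (3,-3) (3,-3) (3,5) (3,5) (3,5) (3,5)
{LxAb} → row (3,0) (4,-4) (3,0) (4,-4) (3,5) (3,5) (3,5) (3,5)
{LxAd} → row (3,0) (-1,6) (3,0) (-1,6) (3,5) (3,5) (3,5) (3,5)
{LxCb} → row (5,5) (4,-4) (5,5) (4,-4) (3,5) (3,5) (3,5) (3,5)
{LxCd} → row (5,5) (-1,6) (5,5) (-1,6) (3,5) (3,5) (3,5) (3,5)
{MyAb, MyAd, MyCb, MyCd, MxAb, MxAd, MxCb, MxCd} → row (0,6) (0,6) (6,-3) (6,-3) (3,5) (3,5) (3,5) (3,5)
That's 6 distinct rows out of 16 strategies.

6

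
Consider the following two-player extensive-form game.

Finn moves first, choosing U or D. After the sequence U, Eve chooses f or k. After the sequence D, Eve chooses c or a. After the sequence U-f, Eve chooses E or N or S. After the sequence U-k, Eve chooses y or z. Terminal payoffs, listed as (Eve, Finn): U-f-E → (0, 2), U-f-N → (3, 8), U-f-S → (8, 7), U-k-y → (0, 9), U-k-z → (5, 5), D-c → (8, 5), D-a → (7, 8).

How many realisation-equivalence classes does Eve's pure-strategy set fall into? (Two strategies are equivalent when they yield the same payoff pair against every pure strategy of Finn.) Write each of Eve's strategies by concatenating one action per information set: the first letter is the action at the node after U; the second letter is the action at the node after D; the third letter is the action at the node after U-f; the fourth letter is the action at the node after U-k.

10

Eve has 24 pure strategies: fcEy, fcEz, fcNy, fcNz, fcSy, fcSz, faEy, faEz, faNy, faNz, faSy, faSz, kcEy, kcEz, kcNy, kcNz, kcSy, kcSz, kaEy, kaEz, kaNy, kaNz, kaSy, kaSz. Columns: U, D.
{fcEy, fcEz} → row (0,2) (8,5)
{fcNy, fcNz} → row (3,8) (8,5)
{fcSy, fcSz} → row (8,7) (8,5)
{faEy, faEz} → row (0,2) (7,8)
{faNy, faNz} → row (3,8) (7,8)
{faSy, faSz} → row (8,7) (7,8)
{kcEy, kcNy, kcSy} → row (0,9) (8,5)
{kcEz, kcNz, kcSz} → row (5,5) (8,5)
{kaEy, kaNy, kaSy} → row (0,9) (7,8)
{kaEz, kaNz, kaSz} → row (5,5) (7,8)
That's 10 distinct rows out of 24 strategies.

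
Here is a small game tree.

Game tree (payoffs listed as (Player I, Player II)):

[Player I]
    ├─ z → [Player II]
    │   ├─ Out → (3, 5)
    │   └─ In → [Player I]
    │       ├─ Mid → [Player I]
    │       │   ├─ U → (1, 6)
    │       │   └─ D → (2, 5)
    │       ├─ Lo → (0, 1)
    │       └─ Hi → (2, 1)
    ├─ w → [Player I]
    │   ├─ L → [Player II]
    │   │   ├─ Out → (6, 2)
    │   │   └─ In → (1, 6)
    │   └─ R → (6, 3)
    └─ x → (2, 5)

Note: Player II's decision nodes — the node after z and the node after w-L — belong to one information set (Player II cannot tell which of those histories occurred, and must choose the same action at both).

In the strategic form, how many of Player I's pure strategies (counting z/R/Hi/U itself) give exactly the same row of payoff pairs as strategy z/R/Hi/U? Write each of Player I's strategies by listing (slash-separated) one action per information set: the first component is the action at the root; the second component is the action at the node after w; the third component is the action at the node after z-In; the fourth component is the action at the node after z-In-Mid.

Row for z/R/Hi/U (columns Out, In): (3,5) (2,1).
Under z/R/Hi/U, Player I's choice at the node after w and at the node after z-In-Mid can never be reached regardless of what Player II does, so varying those choices leaves every outcome unchanged.
Holding the reachable choices fixed and varying the unreachable ones freely already gives 2 × 2 = 4 equivalent strategies.
No other strategy reproduces this row, so those 4 are the full class: z/L/Hi/U, z/L/Hi/D, z/R/Hi/U, z/R/Hi/D.

4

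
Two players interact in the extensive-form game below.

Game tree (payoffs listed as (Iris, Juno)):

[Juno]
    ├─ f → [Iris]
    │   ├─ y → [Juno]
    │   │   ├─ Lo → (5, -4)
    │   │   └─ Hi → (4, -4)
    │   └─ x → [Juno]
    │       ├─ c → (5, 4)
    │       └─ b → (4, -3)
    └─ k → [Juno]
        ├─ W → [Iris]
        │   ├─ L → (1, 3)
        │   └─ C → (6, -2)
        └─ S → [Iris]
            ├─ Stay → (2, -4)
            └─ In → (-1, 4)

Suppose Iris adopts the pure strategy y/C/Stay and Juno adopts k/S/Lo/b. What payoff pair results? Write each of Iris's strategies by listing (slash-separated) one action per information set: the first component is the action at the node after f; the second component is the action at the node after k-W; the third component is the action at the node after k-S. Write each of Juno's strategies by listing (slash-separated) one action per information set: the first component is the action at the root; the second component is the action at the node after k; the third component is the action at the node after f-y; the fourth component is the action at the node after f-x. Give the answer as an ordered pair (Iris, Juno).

Trace the play path from the root:
  Juno plays k
  Juno plays S at [k]
  Iris plays Stay at [k-S]
→ terminal payoff (2, -4).
(Iris's choice at the node after f is never reached on this path, so it doesn't affect the outcome.)

(2, -4)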